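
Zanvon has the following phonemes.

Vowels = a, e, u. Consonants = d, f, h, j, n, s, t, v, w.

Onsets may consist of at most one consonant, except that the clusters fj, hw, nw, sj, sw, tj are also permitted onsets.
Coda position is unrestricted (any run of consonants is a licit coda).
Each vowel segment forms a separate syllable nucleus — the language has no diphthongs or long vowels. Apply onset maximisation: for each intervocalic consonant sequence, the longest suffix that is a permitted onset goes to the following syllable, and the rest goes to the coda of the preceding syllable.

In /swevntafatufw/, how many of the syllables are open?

2

Nuclei (vowels): e, a, a, u → 4 syllables.
σ1/σ2 boundary: /vnt/; trying suffixes from longest down, /t/ is the first permitted one, so coda /vn/ | onset /t/.
σ2/σ3 boundary: just /f/ — single C goes to the following onset.
σ3/σ4 boundary: just /t/ — single C goes to the following onset.
Syllabification: swevn.ta.fa.tufw.
Classifying each syllable: /swevn/ (closed), /ta/ (open), /fa/ (open), /tufw/ (closed).
Open syllables: 2.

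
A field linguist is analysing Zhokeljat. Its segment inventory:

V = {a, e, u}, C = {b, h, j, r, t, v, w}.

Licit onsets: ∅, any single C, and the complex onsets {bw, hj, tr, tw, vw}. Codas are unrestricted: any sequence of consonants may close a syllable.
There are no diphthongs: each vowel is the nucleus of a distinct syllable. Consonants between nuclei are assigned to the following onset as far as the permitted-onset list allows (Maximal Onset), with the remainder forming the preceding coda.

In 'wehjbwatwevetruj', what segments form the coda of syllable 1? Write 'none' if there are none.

hj

Vowels present: e, a, e, e, u; each is a nucleus, giving 5 syllables.
/e…a/ gap (V1→V2): /hjbw/ splits as /hj/ + /bw/ (/bw/ is the longest suffix that is a licit onset).
/a…e/ gap (V2→V3): /tw/ is a licit onset in full, so it all attaches to the next syllable.
/e…e/ gap (V3→V4): just /v/ — single C goes to the following onset.
/e…u/ gap (V4→V5): /tr/ — entire cluster is a permitted onset → onset /tr/, coda ∅.
Syllabification: wehj.bwa.twe.ve.truj.
Syllable 1 is /wehj/: onset /w/, nucleus /e/, coda /hj/.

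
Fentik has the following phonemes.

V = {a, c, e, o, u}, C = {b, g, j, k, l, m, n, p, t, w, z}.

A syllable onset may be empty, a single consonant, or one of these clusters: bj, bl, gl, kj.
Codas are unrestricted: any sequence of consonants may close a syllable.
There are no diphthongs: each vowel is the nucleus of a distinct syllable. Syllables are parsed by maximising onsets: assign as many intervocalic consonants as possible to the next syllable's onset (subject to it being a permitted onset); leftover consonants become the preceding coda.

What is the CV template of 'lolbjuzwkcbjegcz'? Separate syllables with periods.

Nuclei (vowels): o, u, c, e, c → 5 syllables.
/o…u/ gap (V1→V2): cluster /lbj/ — the longest permitted-onset suffix is /bj/; onset = /bj/, preceding coda = /l/.
/u…c/ gap (V2→V3): /zwk/ — longest licit onset from the right is /k/, leaving /zw/ as coda.
/c…e/ gap (V3→V4): /bj/ is a licit onset in full, so it all attaches to the next syllable.
/e…c/ gap (V4→V5): just /g/ — single C goes to the following onset.
So the parse is lol.bjuzw.kc.bje.gcz.
Mapping each syllable to C/V: /lol/ → CVC, /bjuzw/ → CCVCC, /kc/ → CV, /bje/ → CCV, /gcz/ → CVC.

CVC.CCVCC.CV.CCV.CVC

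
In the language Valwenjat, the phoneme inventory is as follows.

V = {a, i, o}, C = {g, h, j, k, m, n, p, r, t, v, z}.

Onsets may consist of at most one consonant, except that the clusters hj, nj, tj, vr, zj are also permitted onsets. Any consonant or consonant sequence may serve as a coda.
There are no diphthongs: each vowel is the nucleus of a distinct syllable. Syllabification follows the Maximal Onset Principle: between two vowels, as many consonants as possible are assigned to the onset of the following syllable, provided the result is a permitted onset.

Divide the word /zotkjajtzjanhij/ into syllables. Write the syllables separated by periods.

zotk.jajt.zjan.hij

Nuclei (vowels): o, a, a, i → 4 syllables.
Between /o/ (V1) and /a/ (V2): /tkj/ splits as /tk/ + /j/ (/j/ is the longest suffix that is a licit onset).
Between /a/ (V2) and /a/ (V3): /jtzj/ splits as /jt/ + /zj/ (/zj/ is the longest suffix that is a licit onset).
Between /a/ (V3) and /i/ (V4): /nh/; trying suffixes from longest down, /h/ is the first permitted one, so coda /n/ | onset /h/.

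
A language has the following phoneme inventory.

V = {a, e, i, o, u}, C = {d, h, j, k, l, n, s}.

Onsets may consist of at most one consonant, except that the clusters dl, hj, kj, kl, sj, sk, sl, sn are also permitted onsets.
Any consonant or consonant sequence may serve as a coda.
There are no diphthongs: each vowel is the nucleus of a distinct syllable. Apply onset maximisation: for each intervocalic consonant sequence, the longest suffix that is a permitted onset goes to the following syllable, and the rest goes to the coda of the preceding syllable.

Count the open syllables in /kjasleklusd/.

Vowels present: a, e, u; each is a nucleus, giving 3 syllables.
/a…e/ gap (V1→V2): /sl/ — entire cluster is a permitted onset → onset /sl/, coda ∅.
/e…u/ gap (V2→V3): /kl/ is a licit onset in full, so it all attaches to the next syllable.
Syllabification: kja.sle.klusd.
Classifying each syllable: /kja/ (open), /sle/ (open), /klusd/ (closed).
Open syllables: 2.

2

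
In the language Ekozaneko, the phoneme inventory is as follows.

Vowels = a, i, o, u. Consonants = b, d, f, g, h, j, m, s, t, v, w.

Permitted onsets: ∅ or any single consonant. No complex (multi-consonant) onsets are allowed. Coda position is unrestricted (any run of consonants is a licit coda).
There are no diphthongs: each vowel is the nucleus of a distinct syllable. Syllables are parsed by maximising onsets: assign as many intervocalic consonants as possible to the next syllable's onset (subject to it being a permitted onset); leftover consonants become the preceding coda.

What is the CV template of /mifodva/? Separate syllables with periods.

Nuclei (vowels): i, o, a → 3 syllables.
V1 /i/ – V2 /o/: /f/ is a single consonant, so it becomes the next onset.
V2 /o/ – V3 /a/: /dv/ splits as /d/ + /v/ (/v/ is the longest suffix that is a licit onset).
Result: mi.fod.va.
Mapping each syllable to C/V: /mi/ → CV, /fod/ → CVC, /va/ → CV.

CV.CVC.CV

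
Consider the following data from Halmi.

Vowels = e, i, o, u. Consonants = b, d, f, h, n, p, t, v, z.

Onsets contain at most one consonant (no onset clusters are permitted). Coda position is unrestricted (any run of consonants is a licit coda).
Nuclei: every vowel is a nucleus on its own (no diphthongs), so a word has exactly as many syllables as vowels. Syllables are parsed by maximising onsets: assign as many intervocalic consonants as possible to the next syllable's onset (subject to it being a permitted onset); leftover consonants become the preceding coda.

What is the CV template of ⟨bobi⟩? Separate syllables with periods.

CV.CV

The vowels are o, i — 2 nuclei, so 2 syllables.
Between /o/ (V1) and /i/ (V2): just /b/ — single C goes to the following onset.
Result: bo.bi.
Mapping each syllable to C/V: /bo/ → CV, /bi/ → CV.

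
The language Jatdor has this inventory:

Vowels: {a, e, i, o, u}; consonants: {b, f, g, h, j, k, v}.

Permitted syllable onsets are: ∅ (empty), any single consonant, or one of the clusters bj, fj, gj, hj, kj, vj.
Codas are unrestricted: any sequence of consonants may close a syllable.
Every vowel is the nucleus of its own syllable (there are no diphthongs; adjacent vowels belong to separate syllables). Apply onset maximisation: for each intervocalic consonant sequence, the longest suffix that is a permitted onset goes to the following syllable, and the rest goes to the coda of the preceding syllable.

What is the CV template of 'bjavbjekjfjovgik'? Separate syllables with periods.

CCVC.CCVCC.CCVC.CVC

Vowels present: a, e, o, i; each is a nucleus, giving 4 syllables.
/a…e/ gap (V1→V2): cluster /vbj/ — the longest permitted-onset suffix is /bj/; onset = /bj/, preceding coda = /v/.
/e…o/ gap (V2→V3): /kjfj/ splits as /kj/ + /fj/ (/fj/ is the longest suffix that is a licit onset).
/o…i/ gap (V3→V4): /vg/ splits as /v/ + /g/ (/g/ is the longest suffix that is a licit onset).
Putting it together: bjav.bjekj.fjov.gik.
Mapping each syllable to C/V: /bjav/ → CCVC, /bjekj/ → CCVCC, /fjov/ → CCVC, /gik/ → CVC.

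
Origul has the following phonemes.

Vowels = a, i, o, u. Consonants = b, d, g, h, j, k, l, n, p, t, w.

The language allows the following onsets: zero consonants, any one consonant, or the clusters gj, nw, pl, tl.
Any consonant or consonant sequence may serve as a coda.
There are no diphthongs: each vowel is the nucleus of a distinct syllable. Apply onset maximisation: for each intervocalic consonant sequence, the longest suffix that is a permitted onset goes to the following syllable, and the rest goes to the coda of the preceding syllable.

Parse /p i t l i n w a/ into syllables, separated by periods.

pi.tli.nwa

Nuclei (vowels): i, i, a → 3 syllables.
σ1/σ2 boundary: cluster /tl/ — /tl/ is itself a permitted onset, so the whole cluster goes right; preceding coda = ∅.
σ2/σ3 boundary: /nw/ is a licit onset in full, so it all attaches to the next syllable.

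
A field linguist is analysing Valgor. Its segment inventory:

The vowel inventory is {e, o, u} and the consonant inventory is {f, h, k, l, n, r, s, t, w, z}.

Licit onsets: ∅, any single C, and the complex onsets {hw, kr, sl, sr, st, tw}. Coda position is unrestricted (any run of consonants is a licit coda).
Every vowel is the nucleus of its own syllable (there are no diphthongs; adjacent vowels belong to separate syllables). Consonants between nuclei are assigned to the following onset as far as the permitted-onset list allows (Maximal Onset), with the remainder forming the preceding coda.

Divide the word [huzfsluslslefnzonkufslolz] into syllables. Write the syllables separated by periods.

Nuclei (vowels): u, u, e, o, u, o → 6 syllables.
Between /u/ (V1) and /u/ (V2): cluster /zfsl/ — the longest permitted-onset suffix is /sl/; onset = /sl/, preceding coda = /zf/.
Between /u/ (V2) and /e/ (V3): cluster /slsl/ — the longest permitted-onset suffix is /sl/; onset = /sl/, preceding coda = /sl/.
Between /e/ (V3) and /o/ (V4): /fnz/; trying suffixes from longest down, /z/ is the first permitted one, so coda /fn/ | onset /z/.
Between /o/ (V4) and /u/ (V5): cluster /nk/ — the longest permitted-onset suffix is /k/; onset = /k/, preceding coda = /n/.
Between /u/ (V5) and /o/ (V6): /fsl/ — longest licit onset from the right is /sl/, leaving /f/ as coda.

huzf.slusl.slefn.zon.kuf.slolz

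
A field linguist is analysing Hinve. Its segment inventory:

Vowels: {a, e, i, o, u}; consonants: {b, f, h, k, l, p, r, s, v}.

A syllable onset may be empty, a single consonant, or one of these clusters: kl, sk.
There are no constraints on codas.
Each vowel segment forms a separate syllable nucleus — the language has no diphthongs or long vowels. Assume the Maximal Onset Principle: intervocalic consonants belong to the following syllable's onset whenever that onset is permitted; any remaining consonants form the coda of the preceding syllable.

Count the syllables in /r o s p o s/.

2

Vowels present: o, o; each is a nucleus, giving 2 syllables.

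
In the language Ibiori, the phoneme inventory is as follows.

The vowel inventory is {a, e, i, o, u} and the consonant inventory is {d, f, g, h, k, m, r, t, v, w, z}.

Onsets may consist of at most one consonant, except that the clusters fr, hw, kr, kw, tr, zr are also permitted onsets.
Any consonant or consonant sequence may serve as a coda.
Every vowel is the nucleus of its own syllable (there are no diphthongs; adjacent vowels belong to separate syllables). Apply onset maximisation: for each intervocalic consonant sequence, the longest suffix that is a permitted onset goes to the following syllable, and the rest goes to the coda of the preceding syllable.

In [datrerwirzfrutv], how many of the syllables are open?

Vowels present: a, e, i, u; each is a nucleus, giving 4 syllables.
/a…e/ gap (V1→V2): /tr/ — entire cluster is a permitted onset → onset /tr/, coda ∅.
/e…i/ gap (V2→V3): /rw/ — longest licit onset from the right is /w/, leaving /r/ as coda.
/i…u/ gap (V3→V4): /rzfr/ — longest licit onset from the right is /fr/, leaving /rz/ as coda.
Syllabification: da.trer.wirz.frutv.
Classifying each syllable: /da/ (open), /trer/ (closed), /wirz/ (closed), /frutv/ (closed).
Open syllables: 1.

1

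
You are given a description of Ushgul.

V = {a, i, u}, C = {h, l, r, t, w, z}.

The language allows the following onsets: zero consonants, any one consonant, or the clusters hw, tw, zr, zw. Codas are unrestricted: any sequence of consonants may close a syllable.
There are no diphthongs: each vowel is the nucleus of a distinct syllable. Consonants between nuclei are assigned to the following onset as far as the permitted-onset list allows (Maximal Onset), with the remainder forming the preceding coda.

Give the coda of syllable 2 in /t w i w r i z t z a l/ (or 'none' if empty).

Nuclei (vowels): i, i, a → 3 syllables.
/i…i/ gap (V1→V2): /wr/ — longest licit onset from the right is /r/, leaving /w/ as coda.
/i…a/ gap (V2→V3): /ztz/ splits as /zt/ + /z/ (/z/ is the longest suffix that is a licit onset).
Syllabification: twiw.rizt.zal.
Syllable 2 is /rizt/: onset /r/, nucleus /i/, coda /zt/.

zt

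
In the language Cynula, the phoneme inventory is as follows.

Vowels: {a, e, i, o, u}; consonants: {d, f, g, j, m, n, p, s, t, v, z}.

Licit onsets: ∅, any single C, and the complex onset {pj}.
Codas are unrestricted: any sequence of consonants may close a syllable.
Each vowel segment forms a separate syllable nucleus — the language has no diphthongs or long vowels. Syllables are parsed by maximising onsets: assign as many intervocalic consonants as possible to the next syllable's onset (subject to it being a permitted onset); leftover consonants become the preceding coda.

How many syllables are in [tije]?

2

Nuclei (vowels): i, e → 2 syllables.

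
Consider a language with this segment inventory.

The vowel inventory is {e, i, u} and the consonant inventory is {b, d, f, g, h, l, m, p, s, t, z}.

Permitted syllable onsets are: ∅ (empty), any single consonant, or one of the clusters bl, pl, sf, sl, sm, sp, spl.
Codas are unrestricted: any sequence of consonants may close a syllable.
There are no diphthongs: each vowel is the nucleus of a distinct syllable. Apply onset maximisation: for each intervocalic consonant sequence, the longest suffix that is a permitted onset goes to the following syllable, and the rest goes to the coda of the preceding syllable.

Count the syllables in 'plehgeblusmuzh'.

The vowels are e, e, u, u — 4 nuclei, so 4 syllables.

4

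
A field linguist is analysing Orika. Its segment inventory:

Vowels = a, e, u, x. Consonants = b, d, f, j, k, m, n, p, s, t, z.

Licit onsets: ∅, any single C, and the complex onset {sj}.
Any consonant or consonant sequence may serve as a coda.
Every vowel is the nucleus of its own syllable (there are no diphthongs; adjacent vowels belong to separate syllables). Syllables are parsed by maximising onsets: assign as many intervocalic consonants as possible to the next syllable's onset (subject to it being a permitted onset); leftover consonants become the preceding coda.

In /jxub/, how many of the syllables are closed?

1

Vowels present: x, u; each is a nucleus, giving 2 syllables.
Between /x/ (V1) and /u/ (V2): no consonants, so the boundary falls immediately after /x/.
Result: jx.ub.
Classifying each syllable: /jx/ (open), /ub/ (closed).
Closed syllables: 1.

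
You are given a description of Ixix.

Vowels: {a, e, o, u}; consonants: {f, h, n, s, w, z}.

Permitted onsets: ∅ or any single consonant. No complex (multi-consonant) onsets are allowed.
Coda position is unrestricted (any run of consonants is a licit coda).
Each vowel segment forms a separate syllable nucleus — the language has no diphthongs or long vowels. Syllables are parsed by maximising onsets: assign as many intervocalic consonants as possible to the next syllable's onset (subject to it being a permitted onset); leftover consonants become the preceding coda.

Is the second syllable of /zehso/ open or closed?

The vowels are e, o — 2 nuclei, so 2 syllables.
σ1/σ2 boundary: /hs/ splits as /h/ + /s/ (/s/ is the longest suffix that is a licit onset).
Putting it together: zeh.so.
Syllable 2 is /so/; it ends in its nucleus with no coda, so it is open.

open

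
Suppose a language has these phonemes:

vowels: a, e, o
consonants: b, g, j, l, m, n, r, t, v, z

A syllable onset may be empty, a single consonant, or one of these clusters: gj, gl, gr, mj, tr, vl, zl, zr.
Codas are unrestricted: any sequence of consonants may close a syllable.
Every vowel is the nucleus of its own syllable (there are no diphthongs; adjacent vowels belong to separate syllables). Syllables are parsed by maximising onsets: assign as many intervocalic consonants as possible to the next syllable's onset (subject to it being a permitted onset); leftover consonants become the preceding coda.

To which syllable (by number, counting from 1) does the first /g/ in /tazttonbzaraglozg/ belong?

Nuclei (vowels): a, o, a, a, o → 5 syllables.
Between /a/ (V1) and /o/ (V2): /ztt/ splits as /zt/ + /t/ (/t/ is the longest suffix that is a licit onset).
Between /o/ (V2) and /a/ (V3): cluster /nbz/ — the longest permitted-onset suffix is /z/; onset = /z/, preceding coda = /nb/.
Between /a/ (V3) and /a/ (V4): /r/ is a single consonant, so it becomes the next onset.
Between /a/ (V4) and /o/ (V5): /gl/ — entire cluster is a permitted onset → onset /gl/, coda ∅.
Putting it together: tazt.tonb.za.ra.glozg.
The first /g/ is in the onset of syllable 5 (/glozg/).

5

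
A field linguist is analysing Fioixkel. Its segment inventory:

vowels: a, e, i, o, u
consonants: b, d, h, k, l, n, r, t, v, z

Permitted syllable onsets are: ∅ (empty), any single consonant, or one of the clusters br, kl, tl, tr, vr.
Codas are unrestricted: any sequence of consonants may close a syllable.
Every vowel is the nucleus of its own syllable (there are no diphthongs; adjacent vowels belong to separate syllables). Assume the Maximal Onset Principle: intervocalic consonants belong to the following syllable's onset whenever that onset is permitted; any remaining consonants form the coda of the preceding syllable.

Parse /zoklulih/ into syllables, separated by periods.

The vowels are o, u, i — 3 nuclei, so 3 syllables.
Between /o/ (V1) and /u/ (V2): /kl/ is a licit onset in full, so it all attaches to the next syllable.
Between /u/ (V2) and /i/ (V3): /l/ → onset of the next syllable (single consonants are always licit onsets).

zo.klu.lih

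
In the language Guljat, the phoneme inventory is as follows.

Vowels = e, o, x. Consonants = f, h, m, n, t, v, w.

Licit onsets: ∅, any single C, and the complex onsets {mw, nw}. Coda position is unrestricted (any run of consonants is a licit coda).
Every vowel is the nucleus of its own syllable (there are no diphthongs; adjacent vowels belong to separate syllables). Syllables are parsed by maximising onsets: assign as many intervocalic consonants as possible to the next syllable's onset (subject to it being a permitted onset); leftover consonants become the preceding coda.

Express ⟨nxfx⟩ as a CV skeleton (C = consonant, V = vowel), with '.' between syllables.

The vowels are x, x — 2 nuclei, so 2 syllables.
/x…x/ gap (V1→V2): /f/ → onset of the next syllable (single consonants are always licit onsets).
Result: nx.fx.
Mapping each syllable to C/V: /nx/ → CV, /fx/ → CV.

CV.CV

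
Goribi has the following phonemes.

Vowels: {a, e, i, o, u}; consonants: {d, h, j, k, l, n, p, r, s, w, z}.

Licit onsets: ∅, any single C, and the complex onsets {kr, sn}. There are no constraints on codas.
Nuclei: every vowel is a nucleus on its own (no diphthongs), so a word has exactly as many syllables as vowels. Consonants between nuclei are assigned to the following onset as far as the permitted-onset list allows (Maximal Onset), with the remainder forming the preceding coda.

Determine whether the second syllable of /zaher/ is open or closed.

Vowels present: a, e; each is a nucleus, giving 2 syllables.
Between /a/ (V1) and /e/ (V2): just /h/ — single C goes to the following onset.
Syllabification: za.her.
Syllable 2 is /her/ with coda /r/, so it is closed.

closed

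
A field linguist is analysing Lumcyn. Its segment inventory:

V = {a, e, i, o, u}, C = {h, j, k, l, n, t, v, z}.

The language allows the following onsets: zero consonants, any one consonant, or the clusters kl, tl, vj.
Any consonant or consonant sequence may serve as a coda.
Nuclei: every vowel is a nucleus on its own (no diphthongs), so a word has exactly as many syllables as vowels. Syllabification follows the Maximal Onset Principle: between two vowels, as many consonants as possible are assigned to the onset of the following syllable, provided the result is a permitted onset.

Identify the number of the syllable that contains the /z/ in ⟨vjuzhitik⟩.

1

Vowels present: u, i, i; each is a nucleus, giving 3 syllables.
/u…i/ gap (V1→V2): /zh/; trying suffixes from longest down, /h/ is the first permitted one, so coda /z/ | onset /h/.
/i…i/ gap (V2→V3): /t/ is a single consonant, so it becomes the next onset.
Result: vjuz.hi.tik.
The /z/ is in the coda of syllable 1 (/vjuz/).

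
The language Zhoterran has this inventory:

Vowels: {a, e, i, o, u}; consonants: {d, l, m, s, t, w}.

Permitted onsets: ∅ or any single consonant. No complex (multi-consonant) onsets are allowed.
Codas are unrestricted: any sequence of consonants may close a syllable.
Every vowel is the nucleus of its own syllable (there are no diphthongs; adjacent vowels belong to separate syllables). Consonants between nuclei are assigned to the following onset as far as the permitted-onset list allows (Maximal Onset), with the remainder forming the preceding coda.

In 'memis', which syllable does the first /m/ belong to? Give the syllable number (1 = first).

1

Nuclei (vowels): e, i → 2 syllables.
σ1/σ2 boundary: /m/ is a single consonant, so it becomes the next onset.
So the parse is me.mis.
The first /m/ is in the onset of syllable 1 (/me/).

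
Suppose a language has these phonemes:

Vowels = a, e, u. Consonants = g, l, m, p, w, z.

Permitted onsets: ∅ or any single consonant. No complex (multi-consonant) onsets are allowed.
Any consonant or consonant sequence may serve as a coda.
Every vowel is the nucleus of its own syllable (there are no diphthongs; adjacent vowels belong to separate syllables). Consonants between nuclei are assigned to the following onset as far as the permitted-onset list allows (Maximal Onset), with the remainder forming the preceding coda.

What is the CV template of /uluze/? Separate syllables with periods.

V.CV.CV

Vowels present: u, u, e; each is a nucleus, giving 3 syllables.
/u…u/ gap (V1→V2): /l/ → onset of the next syllable (single consonants are always licit onsets).
/u…e/ gap (V2→V3): just /z/ — single C goes to the following onset.
Result: u.lu.ze.
Mapping each syllable to C/V: /u/ → V, /lu/ → CV, /ze/ → CV.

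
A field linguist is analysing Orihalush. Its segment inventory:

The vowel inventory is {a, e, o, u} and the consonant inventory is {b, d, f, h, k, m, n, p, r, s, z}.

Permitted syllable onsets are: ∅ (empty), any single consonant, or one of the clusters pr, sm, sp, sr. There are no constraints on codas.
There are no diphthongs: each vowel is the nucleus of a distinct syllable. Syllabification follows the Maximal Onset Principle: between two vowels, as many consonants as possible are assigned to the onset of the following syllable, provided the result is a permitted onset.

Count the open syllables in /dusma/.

The vowels are u, a — 2 nuclei, so 2 syllables.
V1 /u/ – V2 /a/: /sm/ — entire cluster is a permitted onset → onset /sm/, coda ∅.
So the parse is du.sma.
Classifying each syllable: /du/ (open), /sma/ (open).
Open syllables: 2.

2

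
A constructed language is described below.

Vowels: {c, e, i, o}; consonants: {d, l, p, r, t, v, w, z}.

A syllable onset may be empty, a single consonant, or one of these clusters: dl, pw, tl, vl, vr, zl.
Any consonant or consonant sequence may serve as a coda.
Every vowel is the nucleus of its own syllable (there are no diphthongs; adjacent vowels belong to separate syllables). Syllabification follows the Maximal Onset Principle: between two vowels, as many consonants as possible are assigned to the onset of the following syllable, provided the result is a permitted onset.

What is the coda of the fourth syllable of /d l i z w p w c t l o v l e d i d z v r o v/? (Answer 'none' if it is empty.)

none

The vowels are i, c, o, e, i, o — 6 nuclei, so 6 syllables.
Between /i/ (V1) and /c/ (V2): /zwpw/ splits as /zw/ + /pw/ (/pw/ is the longest suffix that is a licit onset).
Between /c/ (V2) and /o/ (V3): /tl/ is a licit onset in full, so it all attaches to the next syllable.
Between /o/ (V3) and /e/ (V4): /vl/ — entire cluster is a permitted onset → onset /vl/, coda ∅.
Between /e/ (V4) and /i/ (V5): /d/ is a single consonant, so it becomes the next onset.
Between /i/ (V5) and /o/ (V6): cluster /dzvr/ — the longest permitted-onset suffix is /vr/; onset = /vr/, preceding coda = /dz/.
Syllabification: dlizw.pwc.tlo.vle.didz.vrov.
Syllable 4 is /vle/: onset /vl/, nucleus /e/, coda ∅.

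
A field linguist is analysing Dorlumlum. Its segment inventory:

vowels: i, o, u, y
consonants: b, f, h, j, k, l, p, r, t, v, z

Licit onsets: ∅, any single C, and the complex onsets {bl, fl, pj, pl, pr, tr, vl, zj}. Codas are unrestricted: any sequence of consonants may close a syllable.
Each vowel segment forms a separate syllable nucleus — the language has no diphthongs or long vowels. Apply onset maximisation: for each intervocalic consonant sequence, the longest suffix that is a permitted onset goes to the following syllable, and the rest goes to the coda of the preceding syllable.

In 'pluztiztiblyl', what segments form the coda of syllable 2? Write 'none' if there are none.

z

The vowels are u, i, i, y — 4 nuclei, so 4 syllables.
/u…i/ gap (V1→V2): /zt/; trying suffixes from longest down, /t/ is the first permitted one, so coda /z/ | onset /t/.
/i…i/ gap (V2→V3): /zt/ splits as /z/ + /t/ (/t/ is the longest suffix that is a licit onset).
/i…y/ gap (V3→V4): /bl/ — entire cluster is a permitted onset → onset /bl/, coda ∅.
Result: pluz.tiz.ti.blyl.
Syllable 2 is /tiz/: onset /t/, nucleus /i/, coda /z/.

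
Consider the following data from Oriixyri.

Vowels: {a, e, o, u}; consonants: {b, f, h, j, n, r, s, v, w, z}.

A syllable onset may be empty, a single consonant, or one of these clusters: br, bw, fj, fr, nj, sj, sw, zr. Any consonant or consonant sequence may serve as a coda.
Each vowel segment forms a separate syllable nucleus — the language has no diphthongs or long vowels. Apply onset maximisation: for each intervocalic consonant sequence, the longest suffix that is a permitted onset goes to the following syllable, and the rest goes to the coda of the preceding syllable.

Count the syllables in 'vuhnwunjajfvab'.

Vowels present: u, u, a, a; each is a nucleus, giving 4 syllables.

4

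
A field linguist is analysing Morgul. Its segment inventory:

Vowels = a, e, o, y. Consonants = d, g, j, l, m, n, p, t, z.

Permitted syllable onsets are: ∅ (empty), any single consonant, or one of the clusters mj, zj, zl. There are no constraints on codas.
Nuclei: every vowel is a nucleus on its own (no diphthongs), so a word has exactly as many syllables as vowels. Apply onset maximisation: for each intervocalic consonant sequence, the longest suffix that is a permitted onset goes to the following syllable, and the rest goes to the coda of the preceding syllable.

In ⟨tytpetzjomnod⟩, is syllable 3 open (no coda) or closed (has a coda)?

The vowels are y, e, o, o — 4 nuclei, so 4 syllables.
σ1/σ2 boundary: /tp/; trying suffixes from longest down, /p/ is the first permitted one, so coda /t/ | onset /p/.
σ2/σ3 boundary: /tzj/ splits as /t/ + /zj/ (/zj/ is the longest suffix that is a licit onset).
σ3/σ4 boundary: /mn/ — longest licit onset from the right is /n/, leaving /m/ as coda.
So the parse is tyt.pet.zjom.nod.
Syllable 3 is /zjom/ with coda /m/, so it is closed.

closed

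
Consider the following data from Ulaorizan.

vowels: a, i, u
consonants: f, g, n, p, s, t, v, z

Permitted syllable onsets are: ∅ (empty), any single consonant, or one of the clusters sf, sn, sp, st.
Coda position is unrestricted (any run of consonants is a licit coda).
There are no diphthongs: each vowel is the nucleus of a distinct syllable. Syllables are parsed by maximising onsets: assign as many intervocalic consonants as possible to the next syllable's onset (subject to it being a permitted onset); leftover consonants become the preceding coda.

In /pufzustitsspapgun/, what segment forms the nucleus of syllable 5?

u

Nuclei (vowels): u, u, i, a, u → 5 syllables.
The fifth nucleus (vowel 5 from the left) is /u/.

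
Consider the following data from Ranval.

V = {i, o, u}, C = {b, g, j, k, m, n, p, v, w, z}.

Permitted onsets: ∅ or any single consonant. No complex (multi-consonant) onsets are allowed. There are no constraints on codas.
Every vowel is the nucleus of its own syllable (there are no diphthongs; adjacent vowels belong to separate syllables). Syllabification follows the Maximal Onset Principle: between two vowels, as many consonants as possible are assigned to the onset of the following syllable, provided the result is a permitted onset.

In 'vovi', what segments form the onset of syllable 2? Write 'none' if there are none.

v

Nuclei (vowels): o, i → 2 syllables.
σ1/σ2 boundary: /v/ is a single consonant, so it becomes the next onset.
So the parse is vo.vi.
Syllable 2 is /vi/: onset /v/, nucleus /i/, coda ∅.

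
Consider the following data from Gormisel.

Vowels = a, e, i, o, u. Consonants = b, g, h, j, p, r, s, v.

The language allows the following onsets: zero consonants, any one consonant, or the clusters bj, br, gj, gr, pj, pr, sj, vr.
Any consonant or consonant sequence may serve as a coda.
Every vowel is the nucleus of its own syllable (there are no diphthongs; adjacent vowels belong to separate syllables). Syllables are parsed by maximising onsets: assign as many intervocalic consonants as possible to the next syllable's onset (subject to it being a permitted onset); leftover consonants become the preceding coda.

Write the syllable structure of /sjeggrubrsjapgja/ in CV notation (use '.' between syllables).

The vowels are e, u, a, a — 4 nuclei, so 4 syllables.
σ1/σ2 boundary: cluster /ggr/ — the longest permitted-onset suffix is /gr/; onset = /gr/, preceding coda = /g/.
σ2/σ3 boundary: /brsj/ — longest licit onset from the right is /sj/, leaving /br/ as coda.
σ3/σ4 boundary: /pgj/ — longest licit onset from the right is /gj/, leaving /p/ as coda.
Putting it together: sjeg.grubr.sjap.gja.
Mapping each syllable to C/V: /sjeg/ → CCVC, /grubr/ → CCVCC, /sjap/ → CCVC, /gja/ → CCV.

CCVC.CCVCC.CCVC.CCV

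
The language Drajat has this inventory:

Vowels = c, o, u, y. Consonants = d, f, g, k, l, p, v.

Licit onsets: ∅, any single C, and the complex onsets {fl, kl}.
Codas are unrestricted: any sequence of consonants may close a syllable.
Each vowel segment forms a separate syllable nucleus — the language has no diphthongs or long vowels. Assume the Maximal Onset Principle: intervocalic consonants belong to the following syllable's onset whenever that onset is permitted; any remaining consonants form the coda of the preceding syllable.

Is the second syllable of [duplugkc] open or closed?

Nuclei (vowels): u, u, c → 3 syllables.
/u…u/ gap (V1→V2): /pl/ — longest licit onset from the right is /l/, leaving /p/ as coda.
/u…c/ gap (V2→V3): /gk/ splits as /g/ + /k/ (/k/ is the longest suffix that is a licit onset).
Putting it together: dup.lug.kc.
Syllable 2 is /lug/ with coda /g/, so it is closed.

closed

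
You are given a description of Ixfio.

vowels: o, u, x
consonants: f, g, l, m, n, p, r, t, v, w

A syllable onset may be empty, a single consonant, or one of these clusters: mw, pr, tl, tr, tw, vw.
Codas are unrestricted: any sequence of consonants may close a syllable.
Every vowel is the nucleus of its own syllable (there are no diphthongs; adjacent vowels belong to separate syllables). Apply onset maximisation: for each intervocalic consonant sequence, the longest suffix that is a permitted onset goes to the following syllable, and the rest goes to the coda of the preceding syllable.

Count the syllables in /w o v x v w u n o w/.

4

The vowels are o, x, u, o — 4 nuclei, so 4 syllables.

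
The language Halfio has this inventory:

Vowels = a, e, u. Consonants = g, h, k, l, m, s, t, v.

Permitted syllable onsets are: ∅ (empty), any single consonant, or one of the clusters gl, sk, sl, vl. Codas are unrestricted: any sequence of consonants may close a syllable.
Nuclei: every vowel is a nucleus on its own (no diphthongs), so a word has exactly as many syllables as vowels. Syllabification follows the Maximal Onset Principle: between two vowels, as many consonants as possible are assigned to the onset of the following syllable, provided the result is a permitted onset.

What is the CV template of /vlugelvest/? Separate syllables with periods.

CCV.CVC.CVCC

The vowels are u, e, e — 3 nuclei, so 3 syllables.
/u…e/ gap (V1→V2): just /g/ — single C goes to the following onset.
/e…e/ gap (V2→V3): /lv/ — longest licit onset from the right is /v/, leaving /l/ as coda.
Syllabification: vlu.gel.vest.
Mapping each syllable to C/V: /vlu/ → CCV, /gel/ → CVC, /vest/ → CVCC.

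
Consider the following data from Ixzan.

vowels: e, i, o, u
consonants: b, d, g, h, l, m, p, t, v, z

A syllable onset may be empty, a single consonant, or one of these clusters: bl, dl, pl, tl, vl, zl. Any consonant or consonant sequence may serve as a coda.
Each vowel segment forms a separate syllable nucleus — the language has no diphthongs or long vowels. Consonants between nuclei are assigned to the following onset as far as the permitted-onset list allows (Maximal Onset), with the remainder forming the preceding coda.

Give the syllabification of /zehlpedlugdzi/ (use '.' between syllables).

The vowels are e, e, u, i — 4 nuclei, so 4 syllables.
Between /e/ (V1) and /e/ (V2): /hlp/ splits as /hl/ + /p/ (/p/ is the longest suffix that is a licit onset).
Between /e/ (V2) and /u/ (V3): /dl/ — entire cluster is a permitted onset → onset /dl/, coda ∅.
Between /u/ (V3) and /i/ (V4): /gdz/ — longest licit onset from the right is /z/, leaving /gd/ as coda.

zehl.pe.dlugd.zi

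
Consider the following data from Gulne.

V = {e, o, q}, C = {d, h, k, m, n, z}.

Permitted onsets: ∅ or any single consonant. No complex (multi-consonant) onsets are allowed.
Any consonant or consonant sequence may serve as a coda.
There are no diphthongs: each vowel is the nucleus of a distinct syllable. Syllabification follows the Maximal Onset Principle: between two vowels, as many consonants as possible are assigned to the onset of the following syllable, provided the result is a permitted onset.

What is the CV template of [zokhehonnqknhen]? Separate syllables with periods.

CVC.CV.CVC.CVCC.CVC

The vowels are o, e, o, q, e — 5 nuclei, so 5 syllables.
/o…e/ gap (V1→V2): cluster /kh/ — the longest permitted-onset suffix is /h/; onset = /h/, preceding coda = /k/.
/e…o/ gap (V2→V3): just /h/ — single C goes to the following onset.
/o…q/ gap (V3→V4): cluster /nn/ — the longest permitted-onset suffix is /n/; onset = /n/, preceding coda = /n/.
/q…e/ gap (V4→V5): /knh/; trying suffixes from longest down, /h/ is the first permitted one, so coda /kn/ | onset /h/.
So the parse is zok.he.hon.nqkn.hen.
Mapping each syllable to C/V: /zok/ → CVC, /he/ → CV, /hon/ → CVC, /nqkn/ → CVCC, /hen/ → CVC.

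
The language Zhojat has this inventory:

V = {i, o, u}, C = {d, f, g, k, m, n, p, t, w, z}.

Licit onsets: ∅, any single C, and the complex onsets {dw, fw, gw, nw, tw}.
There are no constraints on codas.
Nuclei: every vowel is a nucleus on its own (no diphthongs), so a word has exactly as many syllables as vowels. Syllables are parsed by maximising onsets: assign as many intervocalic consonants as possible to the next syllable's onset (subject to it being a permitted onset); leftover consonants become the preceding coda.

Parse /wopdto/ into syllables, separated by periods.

Vowels present: o, o; each is a nucleus, giving 2 syllables.
Between /o/ (V1) and /o/ (V2): /pdt/; trying suffixes from longest down, /t/ is the first permitted one, so coda /pd/ | onset /t/.

wopd.to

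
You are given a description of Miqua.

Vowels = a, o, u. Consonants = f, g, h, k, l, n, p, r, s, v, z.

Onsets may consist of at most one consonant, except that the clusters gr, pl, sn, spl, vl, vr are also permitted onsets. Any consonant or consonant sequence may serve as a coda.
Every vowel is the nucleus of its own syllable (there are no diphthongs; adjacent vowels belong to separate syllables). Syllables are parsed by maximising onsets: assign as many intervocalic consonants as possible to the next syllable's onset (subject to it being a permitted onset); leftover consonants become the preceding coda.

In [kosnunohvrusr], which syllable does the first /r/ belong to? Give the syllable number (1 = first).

The vowels are o, u, o, u — 4 nuclei, so 4 syllables.
Between /o/ (V1) and /u/ (V2): /sn/ is a licit onset in full, so it all attaches to the next syllable.
Between /u/ (V2) and /o/ (V3): /n/ → onset of the next syllable (single consonants are always licit onsets).
Between /o/ (V3) and /u/ (V4): cluster /hvr/ — the longest permitted-onset suffix is /vr/; onset = /vr/, preceding coda = /h/.
Putting it together: ko.snu.noh.vrusr.
The first /r/ is in the onset of syllable 4 (/vrusr/).

4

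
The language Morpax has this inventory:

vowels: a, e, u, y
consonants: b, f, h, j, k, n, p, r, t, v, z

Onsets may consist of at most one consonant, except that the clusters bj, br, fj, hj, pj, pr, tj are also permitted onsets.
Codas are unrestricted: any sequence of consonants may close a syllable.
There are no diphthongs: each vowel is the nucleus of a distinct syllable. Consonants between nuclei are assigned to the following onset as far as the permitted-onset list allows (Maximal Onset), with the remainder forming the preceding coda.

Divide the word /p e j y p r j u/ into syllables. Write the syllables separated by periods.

The vowels are e, y, u — 3 nuclei, so 3 syllables.
/e…y/ gap (V1→V2): /j/ is a single consonant, so it becomes the next onset.
/y…u/ gap (V2→V3): /prj/ splits as /pr/ + /j/ (/j/ is the longest suffix that is a licit onset).

pe.jypr.ju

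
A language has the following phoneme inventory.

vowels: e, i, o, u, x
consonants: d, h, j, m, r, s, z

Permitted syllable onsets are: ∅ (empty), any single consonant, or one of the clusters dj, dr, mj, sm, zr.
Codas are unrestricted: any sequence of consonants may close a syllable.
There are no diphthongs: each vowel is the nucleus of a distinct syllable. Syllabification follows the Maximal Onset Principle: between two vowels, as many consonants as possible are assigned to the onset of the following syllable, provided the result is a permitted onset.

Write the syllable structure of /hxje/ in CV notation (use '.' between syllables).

CV.CV

The vowels are x, e — 2 nuclei, so 2 syllables.
Between /x/ (V1) and /e/ (V2): /j/ is a single consonant, so it becomes the next onset.
Syllabification: hx.je.
Mapping each syllable to C/V: /hx/ → CV, /je/ → CV.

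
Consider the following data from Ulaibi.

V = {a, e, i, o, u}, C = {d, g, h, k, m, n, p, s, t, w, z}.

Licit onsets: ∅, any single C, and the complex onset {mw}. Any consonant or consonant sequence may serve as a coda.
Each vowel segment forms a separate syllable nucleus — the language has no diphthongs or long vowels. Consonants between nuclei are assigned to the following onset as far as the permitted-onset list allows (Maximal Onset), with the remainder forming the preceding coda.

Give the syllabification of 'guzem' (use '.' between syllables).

Vowels present: u, e; each is a nucleus, giving 2 syllables.
Between /u/ (V1) and /e/ (V2): /z/ → onset of the next syllable (single consonants are always licit onsets).

gu.zem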